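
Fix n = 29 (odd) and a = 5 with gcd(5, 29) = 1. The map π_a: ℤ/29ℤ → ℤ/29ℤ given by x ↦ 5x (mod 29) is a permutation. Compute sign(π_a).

Trace 7: π^k(7) = [7, 6, 1, 5, 25, 9, 16] for k=0..6.
Decompose π into cycles: lengths [14, 14, 1] (3 cycles, including the fixed point 0).
29 − 3 = 26 transpositions; sign(π) = (−1)^26 = +1.
Check: (5/29) = +1 by Zolotarev.

+1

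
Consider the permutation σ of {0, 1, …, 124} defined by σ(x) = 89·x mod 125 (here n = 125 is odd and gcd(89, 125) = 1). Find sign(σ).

Trace 96: π^k(96) = [96, 44, 41, 24, 11, 104, 6] for k=0..6.
π_89 has 7 disjoint cycles with lengths [50, 50, 10, 10, 2, 2, 1] on {0,…,124}.
With 7 cycles on 125 points, sign = (−1)^{125−7} = +1.
Check: (89/125) = +1 by Zolotarev.

+1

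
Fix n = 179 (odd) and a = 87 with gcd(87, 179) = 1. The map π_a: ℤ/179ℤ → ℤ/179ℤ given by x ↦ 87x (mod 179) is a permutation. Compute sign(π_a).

+1

Trace 5: π^k(5) = [5, 77, 76, 168, 117, 155, 60] for k=0..6.
3 cycles of lengths [89, 89, 1].
sign(π) = (−1)^{n − #cycles} = (−1)^{179−3} = (−1)^176 = +1.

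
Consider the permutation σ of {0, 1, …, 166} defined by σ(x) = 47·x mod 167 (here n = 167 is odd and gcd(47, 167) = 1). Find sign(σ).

Start at x=144: 144 → 88 → 128 → 4 → 21 → 152 → 130 → … (one orbit).
Cycle type of π: 83×2 + 1; total 3 cycles.
sign(π) = (−1)^{n − #cycles} = (−1)^{167−3} = (−1)^164 = +1.
The Jacobi symbol (47|167) = +1 (Zolotarev) agrees.

+1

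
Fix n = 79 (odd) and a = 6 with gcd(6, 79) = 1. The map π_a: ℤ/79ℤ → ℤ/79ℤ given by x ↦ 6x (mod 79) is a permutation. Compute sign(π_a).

Start at x=11: 11 → 66 → 1 → 6 → 36 → 58 → 32 → … (one orbit).
Cycle type of π: 78 + 1; total 2 cycles.
n − c = 79 − 2 = 77; sign = (−1)^77 = -1.

-1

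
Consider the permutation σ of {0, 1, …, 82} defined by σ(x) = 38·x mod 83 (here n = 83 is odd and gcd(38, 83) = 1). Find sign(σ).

+1

Start at x=33: 33 → 9 → 10 → 48 → 81 → 7 → 17 → … (one orbit).
Cycle lengths of π_38 on ℤ/83ℤ: [41, 41, 1]; 3 cycles in total.
sign(π) = (−1)^{n − #cycles} = (−1)^{83−3} = (−1)^80 = +1.
Zolotarev: (38|83) = +1, matching the cycle-count sign.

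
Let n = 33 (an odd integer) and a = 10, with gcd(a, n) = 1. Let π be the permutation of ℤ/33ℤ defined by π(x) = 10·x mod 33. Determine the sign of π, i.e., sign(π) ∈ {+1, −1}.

Orbit of 10 under x↦10x: [10, 1]… (length divides ord_33(10)).
Cycle type of π: 2×15 + 1×3; total 18 cycles.
n − c = 33 − 18 = 15; sign = (−1)^15 = -1.
Via Zolotarev, sign(π_{10}) = (10|33) = -1.

-1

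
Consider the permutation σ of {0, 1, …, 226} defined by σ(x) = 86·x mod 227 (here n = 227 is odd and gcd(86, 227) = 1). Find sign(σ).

Orbit of 173 under x↦86x: [173, 123, 136, 119, 19, 45, 11]… (length divides ord_227(86)).
Cycle lengths of π_86 on ℤ/227ℤ: [226, 1]; 2 cycles in total.
Σ(ℓ_i−1) = 227−2 = 225; sign = (−1)^225 = -1.
Check: (86/227) = -1 by Zolotarev.

-1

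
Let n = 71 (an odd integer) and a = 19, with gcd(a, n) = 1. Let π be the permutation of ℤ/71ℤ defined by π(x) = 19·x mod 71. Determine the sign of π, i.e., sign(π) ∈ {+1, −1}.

+1

Start at x=29: 29 → 54 → 32 → 40 → 50 → 27 → 16 → … (one orbit).
Decompose π into cycles: lengths [35, 35, 1] (3 cycles, including the fixed point 0).
71 − 3 = 68 transpositions; sign(π) = (−1)^68 = +1.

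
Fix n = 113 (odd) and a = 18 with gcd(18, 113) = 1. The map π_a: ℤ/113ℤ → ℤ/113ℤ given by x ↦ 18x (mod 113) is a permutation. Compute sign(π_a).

Trace 15: π^k(15) = [15, 44, 1, 18, 98, 69, 112] for k=0..6.
15 cycles of lengths [8, 8, 8, 8, 8, 8, 8, 8, 8, 8, 8, 8, 8, 8, 1].
sign(π) = (−1)^{n − #cycles} = (−1)^{113−15} = (−1)^98 = +1.

+1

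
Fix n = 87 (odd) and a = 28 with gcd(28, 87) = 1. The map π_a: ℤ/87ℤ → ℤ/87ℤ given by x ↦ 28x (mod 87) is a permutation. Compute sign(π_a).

Orbit of 1 under x↦28x: [1, 28]… (length divides ord_87(28)).
Decompose π into cycles: lengths [2, 2, 2, 2, 2, 2, 2, 2, 2, 2, 2, 2, 2, 2, 2, 2, 2, 2, 2, 2, 2, 2, 2, 2, 2, 2, 2, 2, 2, 2, 2, 2, 2, 2, 2, 2, 2, 2, 2, 2, 2, 2, 1, 1, 1] (45 cycles, including the fixed point 0).
45 cycles on 87: each ℓ→(−1)^(ℓ−1), product (−1)^42 = +1.
(28|87)_J = +1 (Zolotarev's lemma cross-check).

+1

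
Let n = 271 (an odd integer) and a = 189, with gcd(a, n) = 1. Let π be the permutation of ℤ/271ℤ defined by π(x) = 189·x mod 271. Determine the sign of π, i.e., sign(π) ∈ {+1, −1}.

-1

Start at x=266: 266 → 139 → 255 → 228 → 3 → 25 → 118 → … (one orbit).
Decompose π into cycles: lengths [270, 1] (2 cycles, including the fixed point 0).
271 − 2 = 269 transpositions; sign(π) = (−1)^269 = -1.
Zolotarev: (189|271) = -1, matching the cycle-count sign.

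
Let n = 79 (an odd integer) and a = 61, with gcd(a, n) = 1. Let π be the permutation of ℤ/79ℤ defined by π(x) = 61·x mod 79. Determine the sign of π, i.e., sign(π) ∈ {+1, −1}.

-1

Trace 52: π^k(52) = [52, 12, 21, 17, 10, 57, 1] for k=0..6.
π_61 has 4 disjoint cycles with lengths [26, 26, 26, 1] on {0,…,78}.
4 cycles on 79: each ℓ→(−1)^(ℓ−1), product (−1)^75 = -1.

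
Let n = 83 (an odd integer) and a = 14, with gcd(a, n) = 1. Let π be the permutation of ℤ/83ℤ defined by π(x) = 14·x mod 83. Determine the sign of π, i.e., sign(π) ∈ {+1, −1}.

Trace 44: π^k(44) = [44, 35, 75, 54, 9, 43, 21] for k=0..6.
2 cycles of lengths [82, 1].
83 − 2 = 81 transpositions; sign(π) = (−1)^81 = -1.
The Jacobi symbol (14|83) = -1 (Zolotarev) agrees.

-1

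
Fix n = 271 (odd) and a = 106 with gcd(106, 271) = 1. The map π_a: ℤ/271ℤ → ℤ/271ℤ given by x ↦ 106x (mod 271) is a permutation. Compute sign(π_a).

+1

Orbit of 178 under x↦106x: [178, 169, 28, 258, 248, 1, 106]… (length divides ord_271(106)).
Decompose π into cycles: lengths [9, 9, 9, 9, 9, 9, 9, 9, 9, 9, 9, 9, 9, 9, 9, 9, 9, 9, 9, 9, 9, 9, 9, 9, 9, 9, 9, 9, 9, 9, 1] (31 cycles, including the fixed point 0).
sign(π) = (−1)^{n − #cycles} = (−1)^{271−31} = (−1)^240 = +1.
Via Zolotarev, sign(π_{106}) = (106|271) = +1.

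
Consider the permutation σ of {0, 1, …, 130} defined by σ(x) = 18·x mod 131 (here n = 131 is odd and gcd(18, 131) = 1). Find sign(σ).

Start at x=113: 113 → 69 → 63 → 86 → 107 → 92 → 84 → … (one orbit).
6 cycles of lengths [26, 26, 26, 26, 26, 1].
6 cycles on 131: each ℓ→(−1)^(ℓ−1), product (−1)^125 = -1.

-1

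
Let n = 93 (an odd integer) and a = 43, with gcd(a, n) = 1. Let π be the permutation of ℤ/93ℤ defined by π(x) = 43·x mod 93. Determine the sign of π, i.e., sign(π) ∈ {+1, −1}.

Start at x=85: 85 → 28 → 88 → 64 → 55 → 40 → 46 → … (one orbit).
Decompose π into cycles: lengths [30, 30, 30, 1, 1, 1] (6 cycles, including the fixed point 0).
n − c = 93 − 6 = 87; sign = (−1)^87 = -1.

-1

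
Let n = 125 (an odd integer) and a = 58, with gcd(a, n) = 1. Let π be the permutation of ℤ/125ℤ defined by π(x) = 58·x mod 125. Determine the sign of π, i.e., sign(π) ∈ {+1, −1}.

Trace 79: π^k(79) = [79, 82, 6, 98, 59, 47, 101] for k=0..6.
The orbit structure of x ↦ 58x mod 125: 4 orbits of sizes [100, 20, 4, 1].
125 − 4 = 121 transpositions; sign(π) = (−1)^121 = -1.
(58|125)_J = -1 (Zolotarev's lemma cross-check).

-1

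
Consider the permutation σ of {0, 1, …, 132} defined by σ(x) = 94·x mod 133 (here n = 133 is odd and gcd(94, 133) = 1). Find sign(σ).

+1

Trace 75: π^k(75) = [75, 1, 94, 58, 132, 39] for k=0..5.
Cycle type of π: 6×19 + 2×9 + 1; total 29 cycles.
Σ(ℓ_i−1) = 133−29 = 104; sign = (−1)^104 = +1.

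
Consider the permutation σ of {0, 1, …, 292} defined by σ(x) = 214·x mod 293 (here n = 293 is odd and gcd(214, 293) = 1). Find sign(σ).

Orbit of 50 under x↦214x: [50, 152, 5, 191, 147, 107, 44]… (length divides ord_293(214)).
Cycle lengths of π_214 on ℤ/293ℤ: [292, 1]; 2 cycles in total.
With 2 cycles on 293 points, sign = (−1)^{293−2} = -1.
(214|293)_J = -1 (Zolotarev's lemma cross-check).

-1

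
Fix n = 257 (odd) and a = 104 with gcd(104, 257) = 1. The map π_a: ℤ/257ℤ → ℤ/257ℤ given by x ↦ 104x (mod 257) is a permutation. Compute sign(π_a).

+1

Start at x=111: 111 → 236 → 129 → 52 → 11 → 116 → 242 → … (one orbit).
Cycle type of π: 128×2 + 1; total 3 cycles.
sign(π) = (−1)^{n − #cycles} = (−1)^{257−3} = (−1)^254 = +1.
Via Zolotarev, sign(π_{104}) = (104|257) = +1.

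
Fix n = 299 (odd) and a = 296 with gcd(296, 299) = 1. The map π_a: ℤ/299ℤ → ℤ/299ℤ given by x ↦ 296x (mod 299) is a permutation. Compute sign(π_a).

-1

Trace 131: π^k(131) = [131, 205, 282, 51, 146, 160, 118] for k=0..6.
Cycle lengths of π_296 on ℤ/299ℤ: [66, 66, 66, 66, 22, 6, 6, 1]; 8 cycles in total.
Σ(ℓ_i−1) = 299−8 = 291; sign = (−1)^291 = -1.
(296|299)_J = -1 (Zolotarev's lemma cross-check).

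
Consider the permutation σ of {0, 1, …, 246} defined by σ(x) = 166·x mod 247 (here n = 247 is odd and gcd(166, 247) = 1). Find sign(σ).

Orbit of 246 under x↦166x: [246, 81, 108, 144, 192, 9, 12]… (length divides ord_247(166)).
π_166 has 16 disjoint cycles with lengths [18, 18, 18, 18, 18, 18, 18, 18, 18, 18, 18, 18, 18, 6, 6, 1] on {0,…,246}.
With 16 cycles on 247 points, sign = (−1)^{247−16} = -1.
(166|247)_J = -1 (Zolotarev's lemma cross-check).

-1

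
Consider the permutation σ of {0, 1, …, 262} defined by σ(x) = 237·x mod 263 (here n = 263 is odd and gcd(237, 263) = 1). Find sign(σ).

Start at x=209: 209 → 89 → 53 → 200 → 60 → 18 → 58 → … (one orbit).
Cycle lengths of π_237 on ℤ/263ℤ: [262, 1]; 2 cycles in total.
With 2 cycles on 263 points, sign = (−1)^{263−2} = -1.
Check: (237/263) = -1 by Zolotarev.

-1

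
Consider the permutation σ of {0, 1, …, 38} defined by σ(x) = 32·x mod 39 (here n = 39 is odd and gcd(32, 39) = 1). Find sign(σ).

+1

Start at x=10: 10 → 8 → 22 → 2 → 25 → 20 → 16 → … (one orbit).
π_32 has 5 disjoint cycles with lengths [12, 12, 12, 2, 1] on {0,…,38}.
5 cycles on 39: each ℓ→(−1)^(ℓ−1), product (−1)^34 = +1.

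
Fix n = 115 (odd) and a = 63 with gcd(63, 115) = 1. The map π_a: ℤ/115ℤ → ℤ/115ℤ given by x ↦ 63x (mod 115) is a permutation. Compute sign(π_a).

+1

Orbit of 63 under x↦63x: [63, 59, 37, 31, 113, 104, 112]… (length divides ord_115(63)).
Cycle lengths of π_63 on ℤ/115ℤ: [44, 44, 22, 4, 1]; 5 cycles in total.
With 5 cycles on 115 points, sign = (−1)^{115−5} = +1.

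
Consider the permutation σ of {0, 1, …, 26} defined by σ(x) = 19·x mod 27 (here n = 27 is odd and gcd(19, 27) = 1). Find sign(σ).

Trace 19: π^k(19) = [19, 10, 1] for k=0..2.
The orbit structure of x ↦ 19x mod 27: 15 orbits of sizes [3, 3, 3, 3, 3, 3, 1, 1, 1, 1, 1, 1, 1, 1, 1].
With 15 cycles on 27 points, sign = (−1)^{27−15} = +1.

+1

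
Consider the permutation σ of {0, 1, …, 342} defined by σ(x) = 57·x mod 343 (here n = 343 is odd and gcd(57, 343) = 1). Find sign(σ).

+1

Start at x=218: 218 → 78 → 330 → 288 → 295 → 8 → 113 → … (one orbit).
Decompose π into cycles: lengths [49, 49, 49, 49, 49, 49, 7, 7, 7, 7, 7, 7, 1, 1, 1, 1, 1, 1, 1] (19 cycles, including the fixed point 0).
Σ(ℓ_i−1) = 343−19 = 324; sign = (−1)^324 = +1.
Check: (57/343) = +1 by Zolotarev.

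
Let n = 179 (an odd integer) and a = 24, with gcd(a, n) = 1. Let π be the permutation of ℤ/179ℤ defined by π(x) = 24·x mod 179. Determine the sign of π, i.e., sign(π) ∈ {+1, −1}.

-1

Start at x=155: 155 → 140 → 138 → 90 → 12 → 109 → 110 → … (one orbit).
The orbit structure of x ↦ 24x mod 179: 2 orbits of sizes [178, 1].
With 2 cycles on 179 points, sign = (−1)^{179−2} = -1.
(24|179)_J = -1 (Zolotarev's lemma cross-check).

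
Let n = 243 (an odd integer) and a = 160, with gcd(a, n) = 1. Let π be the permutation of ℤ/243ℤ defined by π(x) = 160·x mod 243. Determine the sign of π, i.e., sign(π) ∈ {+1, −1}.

+1

Start at x=94: 94 → 217 → 214 → 220 → 208 → 232 → 184 → … (one orbit).
Decompose π into cycles: lengths [81, 81, 27, 27, 9, 9, 3, 3, 1, 1, 1] (11 cycles, including the fixed point 0).
Σ(ℓ_i−1) = 243−11 = 232; sign = (−1)^232 = +1.
Check: (160/243) = +1 by Zolotarev.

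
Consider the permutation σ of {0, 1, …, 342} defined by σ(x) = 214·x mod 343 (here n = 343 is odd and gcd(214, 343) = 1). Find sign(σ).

Start at x=197: 197 → 312 → 226 → 1 → 214 → 177 → 148 → … (one orbit).
π_214 has 31 disjoint cycles with lengths [21, 21, 21, 21, 21, 21, 21, 21, 21, 21, 21, 21, 21, 21, 3, 3, 3, 3, 3, 3, 3, 3, 3, 3, 3, 3, 3, 3, 3, 3, 1] on {0,…,342}.
343 − 31 = 312 transpositions; sign(π) = (−1)^312 = +1.
Zolotarev: (214|343) = +1, matching the cycle-count sign.

+1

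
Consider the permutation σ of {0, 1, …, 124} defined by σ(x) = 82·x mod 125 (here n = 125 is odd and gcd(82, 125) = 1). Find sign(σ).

-1

Orbit of 51 under x↦82x: [51, 57, 49, 18, 101, 32, 124]… (length divides ord_125(82)).
The orbit structure of x ↦ 82x mod 125: 12 orbits of sizes [20, 20, 20, 20, 20, 4, 4, 4, 4, 4, 4, 1].
12 cycles on 125: each ℓ→(−1)^(ℓ−1), product (−1)^113 = -1.
Via Zolotarev, sign(π_{82}) = (82|125) = -1.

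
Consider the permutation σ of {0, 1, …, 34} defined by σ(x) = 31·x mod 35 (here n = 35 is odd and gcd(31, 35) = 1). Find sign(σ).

Orbit of 1 under x↦31x: [1, 31, 16, 6, 11, 26]… (length divides ord_35(31)).
The orbit structure of x ↦ 31x mod 35: 10 orbits of sizes [6, 6, 6, 6, 6, 1, 1, 1, 1, 1].
Σ(ℓ_i−1) = 35−10 = 25; sign = (−1)^25 = -1.
Via Zolotarev, sign(π_{31}) = (31|35) = -1.

-1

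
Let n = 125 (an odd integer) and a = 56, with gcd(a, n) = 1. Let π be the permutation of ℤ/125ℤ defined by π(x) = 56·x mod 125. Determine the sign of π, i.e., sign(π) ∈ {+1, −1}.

Start at x=76: 76 → 6 → 86 → 66 → 71 → 101 → 31 → … (one orbit).
Decompose π into cycles: lengths [25, 25, 25, 25, 5, 5, 5, 5, 1, 1, 1, 1, 1] (13 cycles, including the fixed point 0).
125 − 13 = 112 transpositions; sign(π) = (−1)^112 = +1.

+1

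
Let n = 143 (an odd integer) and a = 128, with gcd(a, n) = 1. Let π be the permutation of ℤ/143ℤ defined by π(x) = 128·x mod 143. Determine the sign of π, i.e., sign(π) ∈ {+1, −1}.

+1

Start at x=14: 14 → 76 → 4 → 83 → 42 → 85 → 12 → … (one orbit).
5 cycles of lengths [60, 60, 12, 10, 1].
Σ(ℓ_i−1) = 143−5 = 138; sign = (−1)^138 = +1.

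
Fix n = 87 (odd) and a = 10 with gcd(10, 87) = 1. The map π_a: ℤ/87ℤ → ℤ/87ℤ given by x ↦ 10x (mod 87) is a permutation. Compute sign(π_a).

Trace 16: π^k(16) = [16, 73, 34, 79, 7, 70, 4] for k=0..6.
π_10 has 6 disjoint cycles with lengths [28, 28, 28, 1, 1, 1] on {0,…,86}.
sign(π) = (−1)^{n − #cycles} = (−1)^{87−6} = (−1)^81 = -1.
Check: (10/87) = -1 by Zolotarev.

-1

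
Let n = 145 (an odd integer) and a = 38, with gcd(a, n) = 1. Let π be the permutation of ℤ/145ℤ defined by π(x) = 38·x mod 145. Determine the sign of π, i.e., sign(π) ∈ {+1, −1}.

Orbit of 1 under x↦38x: [1, 38, 139, 62, 36, 63, 74]… (length divides ord_145(38)).
Cycle type of π: 28×4 + 14×2 + 4 + 1; total 8 cycles.
8 cycles on 145: each ℓ→(−1)^(ℓ−1), product (−1)^137 = -1.
Check: (38/145) = -1 by Zolotarev.

-1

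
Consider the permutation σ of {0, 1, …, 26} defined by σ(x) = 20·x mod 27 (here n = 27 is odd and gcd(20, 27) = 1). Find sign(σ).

-1

Start at x=1: 1 → 20 → 22 → 8 → 25 → 14 → 10 → … (one orbit).
The orbit structure of x ↦ 20x mod 27: 4 orbits of sizes [18, 6, 2, 1].
4 cycles on 27: each ℓ→(−1)^(ℓ−1), product (−1)^23 = -1.
(20|27)_J = -1 (Zolotarev's lemma cross-check).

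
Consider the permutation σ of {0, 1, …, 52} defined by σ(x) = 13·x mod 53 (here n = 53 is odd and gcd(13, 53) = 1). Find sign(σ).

+1

Trace 44: π^k(44) = [44, 42, 16, 49, 1, 13, 10] for k=0..6.
π_13 has 5 disjoint cycles with lengths [13, 13, 13, 13, 1] on {0,…,52}.
53 − 5 = 48 transpositions; sign(π) = (−1)^48 = +1.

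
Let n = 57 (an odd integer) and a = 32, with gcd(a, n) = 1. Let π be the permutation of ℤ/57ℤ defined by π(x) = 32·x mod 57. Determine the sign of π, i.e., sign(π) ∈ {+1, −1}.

Start at x=49: 49 → 29 → 16 → 56 → 25 → 2 → 7 → … (one orbit).
5 cycles of lengths [18, 18, 18, 2, 1].
n − c = 57 − 5 = 52; sign = (−1)^52 = +1.
(32|57)_J = +1 (Zolotarev's lemma cross-check).

+1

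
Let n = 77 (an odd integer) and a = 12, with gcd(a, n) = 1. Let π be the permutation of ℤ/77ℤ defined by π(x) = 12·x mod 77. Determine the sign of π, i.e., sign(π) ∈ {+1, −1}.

Trace 12: π^k(12) = [12, 67, 34, 23, 45, 1] for k=0..5.
22 cycles of lengths [6, 6, 6, 6, 6, 6, 6, 6, 6, 6, 6, 1, 1, 1, 1, 1, 1, 1, 1, 1, 1, 1].
77 − 22 = 55 transpositions; sign(π) = (−1)^55 = -1.
Check: (12/77) = -1 by Zolotarev.

-1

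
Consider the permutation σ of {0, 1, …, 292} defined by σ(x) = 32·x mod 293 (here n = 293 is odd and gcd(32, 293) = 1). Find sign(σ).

-1

Trace 220: π^k(220) = [220, 8, 256, 281, 202, 18, 283] for k=0..6.
π_32 has 2 disjoint cycles with lengths [292, 1] on {0,…,292}.
Σ(ℓ_i−1) = 293−2 = 291; sign = (−1)^291 = -1.
The Jacobi symbol (32|293) = -1 (Zolotarev) agrees.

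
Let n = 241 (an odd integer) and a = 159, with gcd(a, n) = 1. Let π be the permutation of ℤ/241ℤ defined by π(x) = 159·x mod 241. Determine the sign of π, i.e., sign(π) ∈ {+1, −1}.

+1

Orbit of 201 under x↦159x: [201, 147, 237, 87, 96, 81, 106]… (length divides ord_241(159)).
The orbit structure of x ↦ 159x mod 241: 5 orbits of sizes [60, 60, 60, 60, 1].
n − c = 241 − 5 = 236; sign = (−1)^236 = +1.
The Jacobi symbol (159|241) = +1 (Zolotarev) agrees.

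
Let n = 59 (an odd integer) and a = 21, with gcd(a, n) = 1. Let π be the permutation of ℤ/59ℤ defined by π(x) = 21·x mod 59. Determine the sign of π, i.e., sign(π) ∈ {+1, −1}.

+1

Trace 29: π^k(29) = [29, 19, 45, 1, 21, 28, 57] for k=0..6.
Cycle lengths of π_21 on ℤ/59ℤ: [29, 29, 1]; 3 cycles in total.
Σ(ℓ_i−1) = 59−3 = 56; sign = (−1)^56 = +1.
Zolotarev: (21|59) = +1, matching the cycle-count sign.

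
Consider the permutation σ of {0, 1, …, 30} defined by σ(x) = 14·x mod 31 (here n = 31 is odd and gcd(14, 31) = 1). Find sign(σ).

Start at x=9: 9 → 2 → 28 → 20 → 1 → 14 → 10 → … (one orbit).
π_14 has 3 disjoint cycles with lengths [15, 15, 1] on {0,…,30}.
n − c = 31 − 3 = 28; sign = (−1)^28 = +1.

+1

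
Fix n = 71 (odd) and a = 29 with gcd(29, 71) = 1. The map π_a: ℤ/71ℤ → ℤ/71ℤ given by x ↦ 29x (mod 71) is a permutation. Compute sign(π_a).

Start at x=49: 49 → 1 → 29 → 60 → 36 → 50 → 30 → … (one orbit).
The orbit structure of x ↦ 29x mod 71: 3 orbits of sizes [35, 35, 1].
With 3 cycles on 71 points, sign = (−1)^{71−3} = +1.
Check: (29/71) = +1 by Zolotarev.

+1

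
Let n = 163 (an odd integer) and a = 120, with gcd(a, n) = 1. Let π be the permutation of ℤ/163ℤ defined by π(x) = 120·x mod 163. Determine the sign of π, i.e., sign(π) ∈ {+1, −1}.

-1

Trace 33: π^k(33) = [33, 48, 55, 80, 146, 79, 26] for k=0..6.
2 cycles of lengths [162, 1].
With 2 cycles on 163 points, sign = (−1)^{163−2} = -1.
Via Zolotarev, sign(π_{120}) = (120|163) = -1.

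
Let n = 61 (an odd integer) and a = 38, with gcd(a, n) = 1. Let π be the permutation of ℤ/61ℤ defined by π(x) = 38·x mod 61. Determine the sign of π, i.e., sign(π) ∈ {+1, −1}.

-1

Orbit of 24 under x↦38x: [24, 58, 8, 60, 23, 20, 28]… (length divides ord_61(38)).
The orbit structure of x ↦ 38x mod 61: 4 orbits of sizes [20, 20, 20, 1].
Σ(ℓ_i−1) = 61−4 = 57; sign = (−1)^57 = -1.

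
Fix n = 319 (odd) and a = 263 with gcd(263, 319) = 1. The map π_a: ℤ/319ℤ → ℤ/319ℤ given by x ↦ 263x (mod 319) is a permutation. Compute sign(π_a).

+1

Trace 144: π^k(144) = [144, 230, 199, 21, 100, 142, 23] for k=0..6.
The orbit structure of x ↦ 263x mod 319: 17 orbits of sizes [28, 28, 28, 28, 28, 28, 28, 28, 28, 28, 28, 2, 2, 2, 2, 2, 1].
n − c = 319 − 17 = 302; sign = (−1)^302 = +1.
Via Zolotarev, sign(π_{263}) = (263|319) = +1.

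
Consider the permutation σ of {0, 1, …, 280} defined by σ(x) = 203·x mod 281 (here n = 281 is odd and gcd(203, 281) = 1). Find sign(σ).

+1

Start at x=241: 241 → 29 → 267 → 249 → 248 → 45 → 143 → … (one orbit).
Cycle lengths of π_203 on ℤ/281ℤ: [140, 140, 1]; 3 cycles in total.
3 cycles on 281: each ℓ→(−1)^(ℓ−1), product (−1)^278 = +1.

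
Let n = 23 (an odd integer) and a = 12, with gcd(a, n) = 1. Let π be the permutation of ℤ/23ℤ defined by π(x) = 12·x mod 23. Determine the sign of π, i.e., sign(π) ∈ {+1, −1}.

+1

Trace 13: π^k(13) = [13, 18, 9, 16, 8, 4, 2] for k=0..6.
The orbit structure of x ↦ 12x mod 23: 3 orbits of sizes [11, 11, 1].
sign(π) = (−1)^{n − #cycles} = (−1)^{23−3} = (−1)^20 = +1.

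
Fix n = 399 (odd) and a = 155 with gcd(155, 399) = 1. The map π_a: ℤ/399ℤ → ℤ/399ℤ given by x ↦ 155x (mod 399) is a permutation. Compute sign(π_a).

Start at x=106: 106 → 71 → 232 → 50 → 169 → 260 → 1 → … (one orbit).
Cycle type of π: 18×21 + 2×7 + 1×7; total 35 cycles.
sign(π) = (−1)^{n − #cycles} = (−1)^{399−35} = (−1)^364 = +1.
Via Zolotarev, sign(π_{155}) = (155|399) = +1.

+1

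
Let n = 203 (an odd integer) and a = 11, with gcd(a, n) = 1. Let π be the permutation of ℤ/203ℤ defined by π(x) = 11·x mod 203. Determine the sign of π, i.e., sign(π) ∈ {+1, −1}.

Orbit of 127 under x↦11x: [127, 179, 142, 141, 130, 9, 99]… (length divides ord_203(11)).
The orbit structure of x ↦ 11x mod 203: 6 orbits of sizes [84, 84, 28, 3, 3, 1].
n − c = 203 − 6 = 197; sign = (−1)^197 = -1.

-1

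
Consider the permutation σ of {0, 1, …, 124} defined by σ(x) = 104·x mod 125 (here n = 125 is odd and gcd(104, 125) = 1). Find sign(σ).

+1

Start at x=29: 29 → 16 → 39 → 56 → 74 → 71 → 9 → … (one orbit).
The orbit structure of x ↦ 104x mod 125: 7 orbits of sizes [50, 50, 10, 10, 2, 2, 1].
125 − 7 = 118 transpositions; sign(π) = (−1)^118 = +1.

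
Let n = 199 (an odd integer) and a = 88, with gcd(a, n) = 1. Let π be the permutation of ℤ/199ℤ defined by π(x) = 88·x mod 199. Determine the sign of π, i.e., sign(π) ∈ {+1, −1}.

-1

Orbit of 140 under x↦88x: [140, 181, 8, 107, 63, 171, 123]… (length divides ord_199(88)).
Cycle lengths of π_88 on ℤ/199ℤ: [66, 66, 66, 1]; 4 cycles in total.
With 4 cycles on 199 points, sign = (−1)^{199−4} = -1.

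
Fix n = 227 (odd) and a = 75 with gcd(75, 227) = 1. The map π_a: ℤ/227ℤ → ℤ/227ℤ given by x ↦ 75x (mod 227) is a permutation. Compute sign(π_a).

+1

Start at x=92: 92 → 90 → 167 → 40 → 49 → 43 → 47 → … (one orbit).
Cycle type of π: 113×2 + 1; total 3 cycles.
With 3 cycles on 227 points, sign = (−1)^{227−3} = +1.
The Jacobi symbol (75|227) = +1 (Zolotarev) agrees.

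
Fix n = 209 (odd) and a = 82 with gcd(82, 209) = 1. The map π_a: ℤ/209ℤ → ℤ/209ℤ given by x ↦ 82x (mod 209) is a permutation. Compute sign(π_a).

+1

Orbit of 82 under x↦82x: [82, 36, 26, 42, 100, 49, 47]… (length divides ord_209(82)).
π_82 has 9 disjoint cycles with lengths [45, 45, 45, 45, 9, 9, 5, 5, 1] on {0,…,208}.
9 cycles on 209: each ℓ→(−1)^(ℓ−1), product (−1)^200 = +1.
(82|209)_J = +1 (Zolotarev's lemma cross-check).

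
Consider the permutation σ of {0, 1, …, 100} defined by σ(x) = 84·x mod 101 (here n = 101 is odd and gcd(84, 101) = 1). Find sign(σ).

+1

Orbit of 84 under x↦84x: [84, 87, 36, 95, 1]… (length divides ord_101(84)).
The orbit structure of x ↦ 84x mod 101: 21 orbits of sizes [5, 5, 5, 5, 5, 5, 5, 5, 5, 5, 5, 5, 5, 5, 5, 5, 5, 5, 5, 5, 1].
With 21 cycles on 101 points, sign = (−1)^{101−21} = +1.
Check: (84/101) = +1 by Zolotarev.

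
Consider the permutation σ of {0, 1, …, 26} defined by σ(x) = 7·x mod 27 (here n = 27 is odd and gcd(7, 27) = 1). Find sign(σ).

Start at x=7: 7 → 22 → 19 → 25 → 13 → 10 → 16 → … (one orbit).
The orbit structure of x ↦ 7x mod 27: 7 orbits of sizes [9, 9, 3, 3, 1, 1, 1].
sign(π) = (−1)^{n − #cycles} = (−1)^{27−7} = (−1)^20 = +1.

+1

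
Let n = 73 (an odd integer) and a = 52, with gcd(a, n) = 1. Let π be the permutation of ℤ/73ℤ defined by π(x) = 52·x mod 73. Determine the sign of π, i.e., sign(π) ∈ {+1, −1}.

-1

Start at x=52: 52 → 3 → 10 → 9 → 30 → 27 → 17 → … (one orbit).
Cycle type of π: 24×3 + 1; total 4 cycles.
sign(π) = (−1)^{n − #cycles} = (−1)^{73−4} = (−1)^69 = -1.
Check: (52/73) = -1 by Zolotarev.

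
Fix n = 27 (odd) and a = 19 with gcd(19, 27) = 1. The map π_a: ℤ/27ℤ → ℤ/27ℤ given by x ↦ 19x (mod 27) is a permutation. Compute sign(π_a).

+1

Trace 10: π^k(10) = [10, 1, 19] for k=0..2.
Cycle type of π: 3×6 + 1×9; total 15 cycles.
27 − 15 = 12 transpositions; sign(π) = (−1)^12 = +1.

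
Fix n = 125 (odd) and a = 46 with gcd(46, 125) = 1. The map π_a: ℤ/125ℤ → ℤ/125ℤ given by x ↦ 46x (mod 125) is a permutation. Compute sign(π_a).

Trace 106: π^k(106) = [106, 1, 46, 116, 86, 81, 101] for k=0..6.
Cycle type of π: 25×4 + 5×4 + 1×5; total 13 cycles.
125 − 13 = 112 transpositions; sign(π) = (−1)^112 = +1.

+1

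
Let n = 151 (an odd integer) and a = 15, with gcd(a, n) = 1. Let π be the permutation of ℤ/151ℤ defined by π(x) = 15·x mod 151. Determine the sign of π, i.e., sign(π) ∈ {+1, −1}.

Trace 116: π^k(116) = [116, 79, 128, 108, 110, 140, 137] for k=0..6.
Decompose π into cycles: lengths [150, 1] (2 cycles, including the fixed point 0).
Σ(ℓ_i−1) = 151−2 = 149; sign = (−1)^149 = -1.

-1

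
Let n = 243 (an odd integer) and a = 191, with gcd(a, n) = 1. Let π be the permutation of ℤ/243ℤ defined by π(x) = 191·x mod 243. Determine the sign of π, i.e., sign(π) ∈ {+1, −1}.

-1

Trace 109: π^k(109) = [109, 164, 220, 224, 16, 140, 10] for k=0..6.
The orbit structure of x ↦ 191x mod 243: 6 orbits of sizes [162, 54, 18, 6, 2, 1].
243 − 6 = 237 transpositions; sign(π) = (−1)^237 = -1.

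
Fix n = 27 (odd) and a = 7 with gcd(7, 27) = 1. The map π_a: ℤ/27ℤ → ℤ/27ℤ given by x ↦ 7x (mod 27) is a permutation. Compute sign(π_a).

Trace 10: π^k(10) = [10, 16, 4, 1, 7, 22, 19] for k=0..6.
Decompose π into cycles: lengths [9, 9, 3, 3, 1, 1, 1] (7 cycles, including the fixed point 0).
7 cycles on 27: each ℓ→(−1)^(ℓ−1), product (−1)^20 = +1.

+1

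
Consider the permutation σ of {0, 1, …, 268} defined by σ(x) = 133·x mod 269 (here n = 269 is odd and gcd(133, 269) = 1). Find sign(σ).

Start at x=16: 16 → 245 → 36 → 215 → 81 → 13 → 115 → … (one orbit).
Cycle type of π: 134×2 + 1; total 3 cycles.
269 − 3 = 266 transpositions; sign(π) = (−1)^266 = +1.
Check: (133/269) = +1 by Zolotarev.

+1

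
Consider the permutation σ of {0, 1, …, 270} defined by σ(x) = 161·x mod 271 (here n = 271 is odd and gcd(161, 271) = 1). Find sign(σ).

Orbit of 247 under x↦161x: [247, 201, 112, 146, 200, 222, 241]… (length divides ord_271(161)).
Cycle lengths of π_161 on ℤ/271ℤ: [270, 1]; 2 cycles in total.
With 2 cycles on 271 points, sign = (−1)^{271−2} = -1.

-1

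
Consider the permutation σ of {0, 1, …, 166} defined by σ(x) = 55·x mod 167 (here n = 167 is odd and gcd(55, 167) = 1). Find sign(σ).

Trace 95: π^k(95) = [95, 48, 135, 77, 60, 127, 138] for k=0..6.
2 cycles of lengths [166, 1].
sign(π) = (−1)^{n − #cycles} = (−1)^{167−2} = (−1)^165 = -1.
(55|167)_J = -1 (Zolotarev's lemma cross-check).

-1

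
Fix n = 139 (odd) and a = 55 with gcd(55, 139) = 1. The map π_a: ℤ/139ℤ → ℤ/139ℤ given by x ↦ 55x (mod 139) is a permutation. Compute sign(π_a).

Trace 77: π^k(77) = [77, 65, 100, 79, 36, 34, 63] for k=0..6.
7 cycles of lengths [23, 23, 23, 23, 23, 23, 1].
n − c = 139 − 7 = 132; sign = (−1)^132 = +1.
Via Zolotarev, sign(π_{55}) = (55|139) = +1.

+1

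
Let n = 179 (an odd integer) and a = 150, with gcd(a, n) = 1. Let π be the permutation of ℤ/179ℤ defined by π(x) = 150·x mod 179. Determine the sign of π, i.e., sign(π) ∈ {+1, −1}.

Start at x=34: 34 → 88 → 133 → 81 → 157 → 101 → 114 → … (one orbit).
Decompose π into cycles: lengths [178, 1] (2 cycles, including the fixed point 0).
n − c = 179 − 2 = 177; sign = (−1)^177 = -1.
The Jacobi symbol (150|179) = -1 (Zolotarev) agrees.

-1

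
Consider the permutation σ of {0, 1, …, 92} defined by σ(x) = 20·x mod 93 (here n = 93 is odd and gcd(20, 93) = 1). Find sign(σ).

-1

Orbit of 25 under x↦20x: [25, 35, 49, 50, 70, 5, 7]… (length divides ord_93(20)).
Cycle type of π: 30×2 + 15×2 + 2 + 1; total 6 cycles.
Σ(ℓ_i−1) = 93−6 = 87; sign = (−1)^87 = -1.
Check: (20/93) = -1 by Zolotarev.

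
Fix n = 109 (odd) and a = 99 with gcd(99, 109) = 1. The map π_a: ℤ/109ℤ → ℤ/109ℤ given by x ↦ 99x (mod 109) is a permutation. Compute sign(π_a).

Trace 41: π^k(41) = [41, 26, 67, 93, 51, 35, 86] for k=0..6.
2 cycles of lengths [108, 1].
With 2 cycles on 109 points, sign = (−1)^{109−2} = -1.

-1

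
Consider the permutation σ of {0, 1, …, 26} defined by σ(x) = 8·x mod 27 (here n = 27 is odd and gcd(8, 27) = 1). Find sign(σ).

Trace 17: π^k(17) = [17, 1, 8, 10, 26, 19] for k=0..5.
Decompose π into cycles: lengths [6, 6, 6, 2, 2, 2, 2, 1] (8 cycles, including the fixed point 0).
sign(π) = (−1)^{n − #cycles} = (−1)^{27−8} = (−1)^19 = -1.

-1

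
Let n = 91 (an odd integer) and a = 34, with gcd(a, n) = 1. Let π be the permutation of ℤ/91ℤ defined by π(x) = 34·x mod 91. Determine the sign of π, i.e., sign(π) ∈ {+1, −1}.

+1

Start at x=83: 83 → 1 → 34 → 64 → 83 (one orbit).
25 cycles of lengths [4, 4, 4, 4, 4, 4, 4, 4, 4, 4, 4, 4, 4, 4, 4, 4, 4, 4, 4, 4, 4, 2, 2, 2, 1].
Σ(ℓ_i−1) = 91−25 = 66; sign = (−1)^66 = +1.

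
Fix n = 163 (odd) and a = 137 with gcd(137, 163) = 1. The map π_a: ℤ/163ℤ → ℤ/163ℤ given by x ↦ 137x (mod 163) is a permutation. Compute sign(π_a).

-1

Orbit of 92 under x↦137x: [92, 53, 89, 131, 17, 47, 82]… (length divides ord_163(137)).
2 cycles of lengths [162, 1].
n − c = 163 − 2 = 161; sign = (−1)^161 = -1.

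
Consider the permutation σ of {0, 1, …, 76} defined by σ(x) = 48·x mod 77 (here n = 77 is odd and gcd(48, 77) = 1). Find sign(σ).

Orbit of 27 under x↦48x: [27, 64, 69, 1, 48, 71, 20]… (length divides ord_77(48)).
Cycle type of π: 10×6 + 5×2 + 2×3 + 1; total 12 cycles.
With 12 cycles on 77 points, sign = (−1)^{77−12} = -1.
Check: (48/77) = -1 by Zolotarev.

-1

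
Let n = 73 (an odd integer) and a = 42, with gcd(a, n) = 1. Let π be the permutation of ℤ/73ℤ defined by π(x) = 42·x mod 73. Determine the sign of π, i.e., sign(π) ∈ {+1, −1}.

-1

Start at x=15: 15 → 46 → 34 → 41 → 43 → 54 → 5 → … (one orbit).
Cycle lengths of π_42 on ℤ/73ℤ: [72, 1]; 2 cycles in total.
sign(π) = (−1)^{n − #cycles} = (−1)^{73−2} = (−1)^71 = -1.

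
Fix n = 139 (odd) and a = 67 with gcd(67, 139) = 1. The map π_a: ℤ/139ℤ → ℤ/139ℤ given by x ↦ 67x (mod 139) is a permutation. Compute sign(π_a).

Orbit of 16 under x↦67x: [16, 99, 100, 28, 69, 36, 49]… (length divides ord_139(67)).
Cycle lengths of π_67 on ℤ/139ℤ: [69, 69, 1]; 3 cycles in total.
With 3 cycles on 139 points, sign = (−1)^{139−3} = +1.
Via Zolotarev, sign(π_{67}) = (67|139) = +1.

+1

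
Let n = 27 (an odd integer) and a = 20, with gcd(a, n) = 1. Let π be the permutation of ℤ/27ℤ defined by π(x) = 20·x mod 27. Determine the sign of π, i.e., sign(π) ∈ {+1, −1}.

-1

Trace 8: π^k(8) = [8, 25, 14, 10, 11, 4, 26] for k=0..6.
4 cycles of lengths [18, 6, 2, 1].
4 cycles on 27: each ℓ→(−1)^(ℓ−1), product (−1)^23 = -1.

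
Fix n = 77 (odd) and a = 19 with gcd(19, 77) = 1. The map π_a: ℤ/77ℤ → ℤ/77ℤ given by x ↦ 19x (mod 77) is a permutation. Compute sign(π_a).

+1

Orbit of 4 under x↦19x: [4, 76, 58, 24, 71, 40, 67]… (length divides ord_77(19)).
Cycle lengths of π_19 on ℤ/77ℤ: [30, 30, 10, 6, 1]; 5 cycles in total.
sign(π) = (−1)^{n − #cycles} = (−1)^{77−5} = (−1)^72 = +1.
Zolotarev: (19|77) = +1, matching the cycle-count sign.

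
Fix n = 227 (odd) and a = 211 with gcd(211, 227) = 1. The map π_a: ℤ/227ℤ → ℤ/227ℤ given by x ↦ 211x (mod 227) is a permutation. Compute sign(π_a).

-1

Start at x=72: 72 → 210 → 45 → 188 → 170 → 4 → 163 → … (one orbit).
2 cycles of lengths [226, 1].
With 2 cycles on 227 points, sign = (−1)^{227−2} = -1.
Via Zolotarev, sign(π_{211}) = (211|227) = -1.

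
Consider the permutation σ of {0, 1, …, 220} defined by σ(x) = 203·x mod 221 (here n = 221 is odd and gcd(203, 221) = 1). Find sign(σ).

-1

Trace 203: π^k(203) = [203, 103, 135, 1] for k=0..3.
60 cycles of lengths [4, 4, 4, 4, 4, 4, 4, 4, 4, 4, 4, 4, 4, 4, 4, 4, 4, 4, 4, 4, 4, 4, 4, 4, 4, 4, 4, 4, 4, 4, 4, 4, 4, 4, 4, 4, 4, 4, 4, 4, 4, 4, 4, 4, 4, 4, 4, 4, 4, 4, 4, 2, 2, 2, 2, 2, 2, 2, 2, 1].
With 60 cycles on 221 points, sign = (−1)^{221−60} = -1.
Check: (203/221) = -1 by Zolotarev.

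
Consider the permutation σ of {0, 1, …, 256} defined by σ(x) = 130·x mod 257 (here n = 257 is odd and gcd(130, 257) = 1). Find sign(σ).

Orbit of 107 under x↦130x: [107, 32, 48, 72, 108, 162, 243]… (length divides ord_257(130)).
π_130 has 2 disjoint cycles with lengths [256, 1] on {0,…,256}.
With 2 cycles on 257 points, sign = (−1)^{257−2} = -1.

-1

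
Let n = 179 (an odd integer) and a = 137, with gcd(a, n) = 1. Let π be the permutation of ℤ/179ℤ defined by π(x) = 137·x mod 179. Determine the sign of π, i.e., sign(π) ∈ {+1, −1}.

Trace 55: π^k(55) = [55, 17, 2, 95, 127, 36, 99] for k=0..6.
Cycle type of π: 178 + 1; total 2 cycles.
sign(π) = (−1)^{n − #cycles} = (−1)^{179−2} = (−1)^177 = -1.
(137|179)_J = -1 (Zolotarev's lemma cross-check).

-1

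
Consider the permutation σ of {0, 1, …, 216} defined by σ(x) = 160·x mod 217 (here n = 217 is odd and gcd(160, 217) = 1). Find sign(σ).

Start at x=1: 1 → 160 → 211 → 125 → 36 → 118 → 1 (one orbit).
Cycle type of π: 6×30 + 3×10 + 2×3 + 1; total 44 cycles.
44 cycles on 217: each ℓ→(−1)^(ℓ−1), product (−1)^173 = -1.
Zolotarev: (160|217) = -1, matching the cycle-count sign.

-1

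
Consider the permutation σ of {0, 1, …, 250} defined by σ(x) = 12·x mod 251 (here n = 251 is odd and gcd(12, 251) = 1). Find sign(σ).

Trace 67: π^k(67) = [67, 51, 110, 65, 27, 73, 123] for k=0..6.
Decompose π into cycles: lengths [125, 125, 1] (3 cycles, including the fixed point 0).
Σ(ℓ_i−1) = 251−3 = 248; sign = (−1)^248 = +1.

+1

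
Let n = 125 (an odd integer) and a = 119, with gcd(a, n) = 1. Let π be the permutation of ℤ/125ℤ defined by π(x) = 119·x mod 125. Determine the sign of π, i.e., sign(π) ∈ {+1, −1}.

Trace 31: π^k(31) = [31, 64, 116, 54, 51, 69, 86] for k=0..6.
Cycle type of π: 50×2 + 10×2 + 2×2 + 1; total 7 cycles.
125 − 7 = 118 transpositions; sign(π) = (−1)^118 = +1.
(119|125)_J = +1 (Zolotarev's lemma cross-check).

+1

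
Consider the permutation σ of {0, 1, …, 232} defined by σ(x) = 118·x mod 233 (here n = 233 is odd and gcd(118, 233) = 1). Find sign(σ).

Orbit of 155 under x↦118x: [155, 116, 174, 28, 42, 63, 211]… (length divides ord_233(118)).
2 cycles of lengths [232, 1].
n − c = 233 − 2 = 231; sign = (−1)^231 = -1.

-1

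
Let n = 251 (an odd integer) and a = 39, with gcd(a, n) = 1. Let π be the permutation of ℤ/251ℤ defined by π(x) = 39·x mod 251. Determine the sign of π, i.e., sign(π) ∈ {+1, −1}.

+1

Orbit of 9 under x↦39x: [9, 100, 135, 245, 17, 161, 4]… (length divides ord_251(39)).
Cycle type of π: 125×2 + 1; total 3 cycles.
Σ(ℓ_i−1) = 251−3 = 248; sign = (−1)^248 = +1.
The Jacobi symbol (39|251) = +1 (Zolotarev) agrees.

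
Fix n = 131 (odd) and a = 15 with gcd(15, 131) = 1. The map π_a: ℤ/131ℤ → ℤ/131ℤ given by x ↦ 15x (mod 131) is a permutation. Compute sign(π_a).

Trace 107: π^k(107) = [107, 33, 102, 89, 25, 113, 123] for k=0..6.
Cycle type of π: 65×2 + 1; total 3 cycles.
sign(π) = (−1)^{n − #cycles} = (−1)^{131−3} = (−1)^128 = +1.
Via Zolotarev, sign(π_{15}) = (15|131) = +1.

+1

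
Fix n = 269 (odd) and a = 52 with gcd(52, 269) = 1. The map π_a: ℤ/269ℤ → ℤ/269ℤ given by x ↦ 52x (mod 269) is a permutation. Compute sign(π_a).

+1

Trace 21: π^k(21) = [21, 16, 25, 224, 81, 177, 58] for k=0..6.
5 cycles of lengths [67, 67, 67, 67, 1].
5 cycles on 269: each ℓ→(−1)^(ℓ−1), product (−1)^264 = +1.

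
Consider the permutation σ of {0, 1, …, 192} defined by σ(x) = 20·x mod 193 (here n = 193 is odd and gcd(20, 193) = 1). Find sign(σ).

-1

Start at x=151: 151 → 125 → 184 → 13 → 67 → 182 → 166 → … (one orbit).
The orbit structure of x ↦ 20x mod 193: 4 orbits of sizes [64, 64, 64, 1].
With 4 cycles on 193 points, sign = (−1)^{193−4} = -1.
Zolotarev: (20|193) = -1, matching the cycle-count sign.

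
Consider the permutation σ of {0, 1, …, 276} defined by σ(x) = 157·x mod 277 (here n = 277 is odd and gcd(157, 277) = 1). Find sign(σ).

Orbit of 131 under x↦157x: [131, 69, 30, 1, 157, 273, 203]… (length divides ord_277(157)).
The orbit structure of x ↦ 157x mod 277: 13 orbits of sizes [23, 23, 23, 23, 23, 23, 23, 23, 23, 23, 23, 23, 1].
sign(π) = (−1)^{n − #cycles} = (−1)^{277−13} = (−1)^264 = +1.

+1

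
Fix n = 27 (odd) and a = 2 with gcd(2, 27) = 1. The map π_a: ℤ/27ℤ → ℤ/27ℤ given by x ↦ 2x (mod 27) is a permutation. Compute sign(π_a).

-1

Start at x=26: 26 → 25 → 23 → 19 → 11 → 22 → 17 → … (one orbit).
The orbit structure of x ↦ 2x mod 27: 4 orbits of sizes [18, 6, 2, 1].
27 − 4 = 23 transpositions; sign(π) = (−1)^23 = -1.
(2|27)_J = -1 (Zolotarev's lemma cross-check).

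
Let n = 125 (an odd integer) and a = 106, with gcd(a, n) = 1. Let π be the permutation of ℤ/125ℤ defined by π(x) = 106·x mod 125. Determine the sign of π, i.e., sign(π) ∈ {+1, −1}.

+1

Trace 101: π^k(101) = [101, 81, 86, 116, 46, 1, 106] for k=0..6.
Cycle lengths of π_106 on ℤ/125ℤ: [25, 25, 25, 25, 5, 5, 5, 5, 1, 1, 1, 1, 1]; 13 cycles in total.
125 − 13 = 112 transpositions; sign(π) = (−1)^112 = +1.
Via Zolotarev, sign(π_{106}) = (106|125) = +1.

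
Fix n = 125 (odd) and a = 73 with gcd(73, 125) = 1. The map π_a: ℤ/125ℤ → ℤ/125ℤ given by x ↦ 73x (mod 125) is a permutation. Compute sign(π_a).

-1

Trace 26: π^k(26) = [26, 23, 54, 67, 16, 43, 14] for k=0..6.
Cycle type of π: 100 + 20 + 4 + 1; total 4 cycles.
n − c = 125 − 4 = 121; sign = (−1)^121 = -1.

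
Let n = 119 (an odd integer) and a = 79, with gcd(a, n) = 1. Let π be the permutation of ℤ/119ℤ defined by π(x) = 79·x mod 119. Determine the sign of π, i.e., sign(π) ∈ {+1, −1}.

Trace 109: π^k(109) = [109, 43, 65, 18, 113, 2, 39] for k=0..6.
Decompose π into cycles: lengths [48, 48, 16, 3, 3, 1] (6 cycles, including the fixed point 0).
6 cycles on 119: each ℓ→(−1)^(ℓ−1), product (−1)^113 = -1.
Check: (79/119) = -1 by Zolotarev.

-1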